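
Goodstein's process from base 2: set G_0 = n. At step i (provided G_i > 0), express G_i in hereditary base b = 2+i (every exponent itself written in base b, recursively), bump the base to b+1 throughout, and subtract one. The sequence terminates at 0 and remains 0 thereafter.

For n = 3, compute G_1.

(0) 3|_2 = 2 + 1 ↦ 3 + 1|_3 = 4 ⇒ 3
(1) 3|_3 = 3 ↦ 4|_4 = 4 ⇒ 3

3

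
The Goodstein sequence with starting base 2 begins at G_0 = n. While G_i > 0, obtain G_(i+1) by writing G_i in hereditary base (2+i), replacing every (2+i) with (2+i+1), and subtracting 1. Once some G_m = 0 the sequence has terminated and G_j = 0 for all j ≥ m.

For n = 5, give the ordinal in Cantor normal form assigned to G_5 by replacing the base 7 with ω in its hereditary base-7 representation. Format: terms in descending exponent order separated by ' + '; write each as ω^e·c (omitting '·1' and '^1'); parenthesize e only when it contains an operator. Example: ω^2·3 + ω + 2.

ω^3·3 + ω^2·3 + ω·3

5 —HB2→ 2^2 + 1 —bump→ 3^3 + 1 = 28 —(−1)→ 27
27 —HB3→ 3^3 —bump→ 4^4 = 256 —(−1)→ 255
255 —HB4→ 3·4^3 + 3·4^2 + 3·4 + 3 —bump→ 3·5^3 + 3·5^2 + 3·5 + 3 = 468 —(−1)→ 467
467 —HB5→ 3·5^3 + 3·5^2 + 3·5 + 2 —bump→ 3·6^3 + 3·6^2 + 3·6 + 2 = 776 —(−1)→ 775
775 —HB6→ 3·6^3 + 3·6^2 + 3·6 + 1 —bump→ 3·7^3 + 3·7^2 + 3·7 + 1 = 1198 —(−1)→ 1197
1197 —HB7→ 3·7^3 + 3·7^2 + 3·7 —bump→ 3·8^3 + 3·8^2 + 3·8 = 1752 —(−1)→ 1751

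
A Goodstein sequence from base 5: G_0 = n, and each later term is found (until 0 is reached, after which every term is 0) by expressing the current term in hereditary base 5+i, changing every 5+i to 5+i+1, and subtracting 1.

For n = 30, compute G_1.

30 —HB5→ 5^2 + 5 —bump→ 6^2 + 6 = 42 —(−1)→ 41
41 —HB6→ 6^2 + 5 —bump→ 7^2 + 5 = 54 —(−1)→ 53

41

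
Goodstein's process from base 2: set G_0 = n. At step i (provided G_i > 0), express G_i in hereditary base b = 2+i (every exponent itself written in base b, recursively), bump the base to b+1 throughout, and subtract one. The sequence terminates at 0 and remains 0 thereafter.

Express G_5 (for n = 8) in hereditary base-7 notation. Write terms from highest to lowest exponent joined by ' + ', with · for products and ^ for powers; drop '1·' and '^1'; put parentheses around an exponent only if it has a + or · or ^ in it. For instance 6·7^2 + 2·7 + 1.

G_0 = 8. HB_2(8) = 2^(2 + 1). Bump = 81. G_1 = 80.
G_1 = 80. HB_3(80) = 2·3^3 + 2·3^2 + 2·3 + 2. Bump = 554. G_2 = 553.
G_2 = 553. HB_4(553) = 2·4^4 + 2·4^2 + 2·4 + 1. Bump = 6311. G_3 = 6310.
G_3 = 6310. HB_5(6310) = 2·5^5 + 2·5^2 + 2·5. Bump = 93396. G_4 = 93395.
G_4 = 93395. HB_6(93395) = 2·6^6 + 2·6^2 + 6 + 5. Bump = 1647196. G_5 = 1647195.

2·7^7 + 2·7^2 + 7 + 4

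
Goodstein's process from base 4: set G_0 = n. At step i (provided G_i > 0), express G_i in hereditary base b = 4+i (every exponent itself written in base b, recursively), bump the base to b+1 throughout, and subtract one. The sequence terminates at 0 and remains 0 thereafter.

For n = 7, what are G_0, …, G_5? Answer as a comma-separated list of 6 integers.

[0] 7 ≡ 4 + 3 (base 4). Lift 5: 8. −1: 7.
[1] 7 ≡ 5 + 2 (base 5). Lift 6: 8. −1: 7.
[2] 7 ≡ 6 + 1 (base 6). Lift 7: 8. −1: 7.
[3] 7 ≡ 7 (base 7). Lift 8: 8. −1: 7.
[4] 7 ≡ 7 (base 8). Lift 9: 7. −1: 6.

7, 7, 7, 7, 7, 6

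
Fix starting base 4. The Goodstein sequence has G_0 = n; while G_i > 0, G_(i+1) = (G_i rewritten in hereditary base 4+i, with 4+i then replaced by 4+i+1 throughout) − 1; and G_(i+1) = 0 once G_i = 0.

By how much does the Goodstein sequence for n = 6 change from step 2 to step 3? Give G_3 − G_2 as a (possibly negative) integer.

6 —HB4→ 4 + 2 —bump→ 5 + 2 = 7 —(−1)→ 6
6 —HB5→ 5 + 1 —bump→ 6 + 1 = 7 —(−1)→ 6
6 —HB6→ 6 —bump→ 7 = 7 —(−1)→ 6

0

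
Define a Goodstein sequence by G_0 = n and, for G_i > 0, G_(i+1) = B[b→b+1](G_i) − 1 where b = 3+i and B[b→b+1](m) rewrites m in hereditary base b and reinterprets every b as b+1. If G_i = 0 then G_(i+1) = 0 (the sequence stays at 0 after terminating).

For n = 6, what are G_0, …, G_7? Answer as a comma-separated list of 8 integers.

[0] 6 ≡ 2·3 (base 3). Lift 4: 8. −1: 7.
[1] 7 ≡ 4 + 3 (base 4). Lift 5: 8. −1: 7.
[2] 7 ≡ 5 + 2 (base 5). Lift 6: 8. −1: 7.
[3] 7 ≡ 6 + 1 (base 6). Lift 7: 8. −1: 7.
[4] 7 ≡ 7 (base 7). Lift 8: 8. −1: 7.
[5] 7 ≡ 7 (base 8). Lift 9: 7. −1: 6.
[6] 6 ≡ 6 (base 9). Lift 10: 6. −1: 5.

6, 7, 7, 7, 7, 7, 6, 5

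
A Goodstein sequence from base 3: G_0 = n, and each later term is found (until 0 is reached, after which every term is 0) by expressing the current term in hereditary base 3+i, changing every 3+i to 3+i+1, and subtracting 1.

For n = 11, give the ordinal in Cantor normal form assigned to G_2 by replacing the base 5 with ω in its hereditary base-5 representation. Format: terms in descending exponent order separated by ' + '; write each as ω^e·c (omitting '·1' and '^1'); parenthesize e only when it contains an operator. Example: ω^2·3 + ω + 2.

G_0 = 11. HB_3(11) = 3^2 + 2. Bump = 18. G_1 = 17.
G_1 = 17. HB_4(17) = 4^2 + 1. Bump = 26. G_2 = 25.
G_2 = 25. HB_5(25) = 5^2. Bump = 36. G_3 = 35.

ω^2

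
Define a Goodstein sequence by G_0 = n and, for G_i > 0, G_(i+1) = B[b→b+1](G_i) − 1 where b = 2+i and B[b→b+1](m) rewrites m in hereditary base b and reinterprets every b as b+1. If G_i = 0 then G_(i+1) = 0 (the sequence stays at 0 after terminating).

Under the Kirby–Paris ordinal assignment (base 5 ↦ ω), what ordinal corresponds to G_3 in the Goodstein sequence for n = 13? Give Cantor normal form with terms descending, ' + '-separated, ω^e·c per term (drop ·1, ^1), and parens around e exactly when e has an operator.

(0) 13|_2 = 2^(2 + 1) + 2^2 + 1 ↦ 3^(3 + 1) + 3^3 + 1|_3 = 109 ⇒ 108
(1) 108|_3 = 3^(3 + 1) + 3^3 ↦ 4^(4 + 1) + 4^4|_4 = 1280 ⇒ 1279
(2) 1279|_4 = 4^(4 + 1) + 3·4^3 + 3·4^2 + 3·4 + 3 ↦ 5^(5 + 1) + 3·5^3 + 3·5^2 + 3·5 + 3|_5 = 16093 ⇒ 16092
(3) 16092|_5 = 5^(5 + 1) + 3·5^3 + 3·5^2 + 3·5 + 2 ↦ 6^(6 + 1) + 3·6^3 + 3·6^2 + 3·6 + 2|_6 = 280712 ⇒ 280711

ω^(ω + 1) + ω^3·3 + ω^2·3 + ω·3 + 2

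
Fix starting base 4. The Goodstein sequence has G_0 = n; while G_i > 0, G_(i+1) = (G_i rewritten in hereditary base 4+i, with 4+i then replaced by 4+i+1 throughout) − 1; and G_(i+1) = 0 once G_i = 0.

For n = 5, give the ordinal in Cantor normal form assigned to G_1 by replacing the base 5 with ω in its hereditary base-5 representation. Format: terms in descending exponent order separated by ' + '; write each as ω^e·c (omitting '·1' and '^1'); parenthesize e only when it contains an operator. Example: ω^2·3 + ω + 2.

5 —HB4→ 4 + 1 —bump→ 5 + 1 = 6 —(−1)→ 5
5 —HB5→ 5 —bump→ 6 = 6 —(−1)→ 5

ω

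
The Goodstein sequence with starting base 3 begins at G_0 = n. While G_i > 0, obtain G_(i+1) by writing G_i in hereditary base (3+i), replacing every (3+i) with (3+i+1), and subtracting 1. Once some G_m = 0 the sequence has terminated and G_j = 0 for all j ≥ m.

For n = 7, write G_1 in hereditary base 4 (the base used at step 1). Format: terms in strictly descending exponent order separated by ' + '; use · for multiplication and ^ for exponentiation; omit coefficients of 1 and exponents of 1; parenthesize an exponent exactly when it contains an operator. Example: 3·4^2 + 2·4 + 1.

[0] 7 ≡ 2·3 + 1 (base 3). Lift 4: 9. −1: 8.
[1] 8 ≡ 2·4 (base 4). Lift 5: 10. −1: 9.

2·4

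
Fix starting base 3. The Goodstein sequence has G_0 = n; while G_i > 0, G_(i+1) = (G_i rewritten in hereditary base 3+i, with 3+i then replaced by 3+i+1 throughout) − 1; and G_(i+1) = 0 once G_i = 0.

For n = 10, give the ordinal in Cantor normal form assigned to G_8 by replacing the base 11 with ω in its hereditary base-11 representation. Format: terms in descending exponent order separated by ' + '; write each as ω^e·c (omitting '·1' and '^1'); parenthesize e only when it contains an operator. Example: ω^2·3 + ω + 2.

ω·3 + 8

step 0: 10 = 3^2 + 1; sub 4 for 3: 4^2 + 1; = 17; G_1 = 17−1 = 16
step 1: 16 = 4^2; sub 5 for 4: 5^2; = 25; G_2 = 25−1 = 24
step 2: 24 = 4·5 + 4; sub 6 for 5: 4·6 + 4; = 28; G_3 = 28−1 = 27
step 3: 27 = 4·6 + 3; sub 7 for 6: 4·7 + 3; = 31; G_4 = 31−1 = 30
step 4: 30 = 4·7 + 2; sub 8 for 7: 4·8 + 2; = 34; G_5 = 34−1 = 33
step 5: 33 = 4·8 + 1; sub 9 for 8: 4·9 + 1; = 37; G_6 = 37−1 = 36
step 6: 36 = 4·9; sub 10 for 9: 4·10; = 40; G_7 = 40−1 = 39
step 7: 39 = 3·10 + 9; sub 11 for 10: 3·11 + 9; = 42; G_8 = 42−1 = 41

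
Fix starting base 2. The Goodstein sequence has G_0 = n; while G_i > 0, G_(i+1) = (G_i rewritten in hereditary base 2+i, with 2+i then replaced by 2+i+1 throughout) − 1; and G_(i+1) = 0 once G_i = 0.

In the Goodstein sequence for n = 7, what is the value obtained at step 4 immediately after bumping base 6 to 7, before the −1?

823544

step 0: 7 = 2^2 + 2 + 1; sub 3 for 2: 3^3 + 3 + 1; = 31; G_1 = 31−1 = 30
step 1: 30 = 3^3 + 3; sub 4 for 3: 4^4 + 4; = 260; G_2 = 260−1 = 259
step 2: 259 = 4^4 + 3; sub 5 for 4: 5^5 + 3; = 3128; G_3 = 3128−1 = 3127
step 3: 3127 = 5^5 + 2; sub 6 for 5: 6^6 + 2; = 46658; G_4 = 46658−1 = 46657
step 4: 46657 = 6^6 + 1; sub 7 for 6: 7^7 + 1; = 823544; G_5 = 823544−1 = 823543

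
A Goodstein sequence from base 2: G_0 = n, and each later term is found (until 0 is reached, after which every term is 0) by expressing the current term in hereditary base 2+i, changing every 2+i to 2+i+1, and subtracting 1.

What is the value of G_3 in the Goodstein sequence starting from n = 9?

(0) 9|_2 = 2^(2 + 1) + 1 ↦ 3^(3 + 1) + 1|_3 = 82 ⇒ 81
(1) 81|_3 = 3^(3 + 1) ↦ 4^(4 + 1)|_4 = 1024 ⇒ 1023
(2) 1023|_4 = 3·4^4 + 3·4^3 + 3·4^2 + 3·4 + 3 ↦ 3·5^5 + 3·5^3 + 3·5^2 + 3·5 + 3|_5 = 9843 ⇒ 9842
(3) 9842|_5 = 3·5^5 + 3·5^3 + 3·5^2 + 3·5 + 2 ↦ 3·6^6 + 3·6^3 + 3·6^2 + 3·6 + 2|_6 = 140744 ⇒ 140743

9842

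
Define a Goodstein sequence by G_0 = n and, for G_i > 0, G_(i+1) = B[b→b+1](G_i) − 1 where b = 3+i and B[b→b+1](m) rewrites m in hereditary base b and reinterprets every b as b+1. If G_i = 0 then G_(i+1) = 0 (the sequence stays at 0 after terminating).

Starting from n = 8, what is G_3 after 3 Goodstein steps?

G_0=8  [base 3] 2·3 + 2  →[3↦4]→  2·4 + 2 = 10  −1 ⇒ G_1=9
G_1=9  [base 4] 2·4 + 1  →[4↦5]→  2·5 + 1 = 11  −1 ⇒ G_2=10
G_2=10  [base 5] 2·5  →[5↦6]→  2·6 = 12  −1 ⇒ G_3=11
G_3=11  [base 6] 6 + 5  →[6↦7]→  7 + 5 = 12  −1 ⇒ G_4=11

11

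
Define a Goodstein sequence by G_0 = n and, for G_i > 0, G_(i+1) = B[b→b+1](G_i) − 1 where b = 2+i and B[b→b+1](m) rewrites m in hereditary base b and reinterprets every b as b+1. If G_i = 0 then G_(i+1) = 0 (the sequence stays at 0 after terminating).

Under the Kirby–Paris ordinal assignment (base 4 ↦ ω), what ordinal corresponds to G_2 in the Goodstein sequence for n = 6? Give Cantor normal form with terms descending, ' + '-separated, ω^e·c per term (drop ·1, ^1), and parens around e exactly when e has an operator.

ω^ω + 1

base 2: 6 = 2^2 + 2; at 3: 3^3 + 3 = 30; next = 29
base 3: 29 = 3^3 + 2; at 4: 4^4 + 2 = 258; next = 257
base 4: 257 = 4^4 + 1; at 5: 5^5 + 1 = 3126; next = 3125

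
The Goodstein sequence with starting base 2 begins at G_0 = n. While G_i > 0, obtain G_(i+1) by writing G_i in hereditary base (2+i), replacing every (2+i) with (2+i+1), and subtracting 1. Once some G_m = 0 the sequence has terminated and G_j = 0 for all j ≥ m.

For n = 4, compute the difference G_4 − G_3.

23

G_0=4  [base 2] 2^2  →[2↦3]→  3^3 = 27  −1 ⇒ G_1=26
G_1=26  [base 3] 2·3^2 + 2·3 + 2  →[3↦4]→  2·4^2 + 2·4 + 2 = 42  −1 ⇒ G_2=41
G_2=41  [base 4] 2·4^2 + 2·4 + 1  →[4↦5]→  2·5^2 + 2·5 + 1 = 61  −1 ⇒ G_3=60
G_3=60  [base 5] 2·5^2 + 2·5  →[5↦6]→  2·6^2 + 2·6 = 84  −1 ⇒ G_4=83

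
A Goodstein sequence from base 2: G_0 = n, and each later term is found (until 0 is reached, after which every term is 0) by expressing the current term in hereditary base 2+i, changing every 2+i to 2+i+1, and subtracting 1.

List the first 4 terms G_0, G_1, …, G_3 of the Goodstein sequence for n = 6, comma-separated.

6, 29, 257, 3125

step 0: 6 = 2^2 + 2; sub 3 for 2: 3^3 + 3; = 30; G_1 = 30−1 = 29
step 1: 29 = 3^3 + 2; sub 4 for 3: 4^4 + 2; = 258; G_2 = 258−1 = 257
step 2: 257 = 4^4 + 1; sub 5 for 4: 5^5 + 1; = 3126; G_3 = 3126−1 = 3125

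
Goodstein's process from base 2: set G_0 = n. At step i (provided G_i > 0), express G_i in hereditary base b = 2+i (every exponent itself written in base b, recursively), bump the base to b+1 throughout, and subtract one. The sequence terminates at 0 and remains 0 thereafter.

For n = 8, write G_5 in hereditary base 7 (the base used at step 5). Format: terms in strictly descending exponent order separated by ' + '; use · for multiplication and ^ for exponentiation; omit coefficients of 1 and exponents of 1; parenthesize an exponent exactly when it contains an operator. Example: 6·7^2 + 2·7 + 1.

2·7^7 + 2·7^2 + 7 + 4

[0] 8 ≡ 2^(2 + 1) (base 2). Lift 3: 81. −1: 80.
[1] 80 ≡ 2·3^3 + 2·3^2 + 2·3 + 2 (base 3). Lift 4: 554. −1: 553.
[2] 553 ≡ 2·4^4 + 2·4^2 + 2·4 + 1 (base 4). Lift 5: 6311. −1: 6310.
[3] 6310 ≡ 2·5^5 + 2·5^2 + 2·5 (base 5). Lift 6: 93396. −1: 93395.
[4] 93395 ≡ 2·6^6 + 2·6^2 + 6 + 5 (base 6). Lift 7: 1647196. −1: 1647195.
[5] 1647195 ≡ 2·7^7 + 2·7^2 + 7 + 4 (base 7). Lift 8: 33554572. −1: 33554571.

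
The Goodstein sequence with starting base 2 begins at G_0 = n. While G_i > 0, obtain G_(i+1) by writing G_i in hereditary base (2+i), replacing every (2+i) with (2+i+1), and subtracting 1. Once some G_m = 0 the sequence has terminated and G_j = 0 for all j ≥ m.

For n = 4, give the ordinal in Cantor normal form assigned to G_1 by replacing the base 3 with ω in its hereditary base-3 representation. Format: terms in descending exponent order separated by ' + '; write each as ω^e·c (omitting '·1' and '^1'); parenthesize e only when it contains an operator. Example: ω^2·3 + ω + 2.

ω^2·2 + ω·2 + 2

4 —HB2→ 2^2 —bump→ 3^3 = 27 —(−1)→ 26
26 —HB3→ 2·3^2 + 2·3 + 2 —bump→ 2·4^2 + 2·4 + 2 = 42 —(−1)→ 41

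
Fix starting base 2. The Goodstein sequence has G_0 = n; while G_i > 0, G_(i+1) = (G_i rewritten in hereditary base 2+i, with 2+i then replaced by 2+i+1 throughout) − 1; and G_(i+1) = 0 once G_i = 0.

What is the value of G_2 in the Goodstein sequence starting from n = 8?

8 —HB2→ 2^(2 + 1) —bump→ 3^(3 + 1) = 81 —(−1)→ 80
80 —HB3→ 2·3^3 + 2·3^2 + 2·3 + 2 —bump→ 2·4^4 + 2·4^2 + 2·4 + 2 = 554 —(−1)→ 553
553 —HB4→ 2·4^4 + 2·4^2 + 2·4 + 1 —bump→ 2·5^5 + 2·5^2 + 2·5 + 1 = 6311 —(−1)→ 6310

553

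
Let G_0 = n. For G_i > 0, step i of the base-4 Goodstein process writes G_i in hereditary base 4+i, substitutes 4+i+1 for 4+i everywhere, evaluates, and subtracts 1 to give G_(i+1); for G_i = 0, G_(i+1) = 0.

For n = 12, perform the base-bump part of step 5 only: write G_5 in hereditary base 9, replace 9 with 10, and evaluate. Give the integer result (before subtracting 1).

20

12 —HB4→ 3·4 —bump→ 3·5 = 15 —(−1)→ 14
14 —HB5→ 2·5 + 4 —bump→ 2·6 + 4 = 16 —(−1)→ 15
15 —HB6→ 2·6 + 3 —bump→ 2·7 + 3 = 17 —(−1)→ 16
16 —HB7→ 2·7 + 2 —bump→ 2·8 + 2 = 18 —(−1)→ 17
17 —HB8→ 2·8 + 1 —bump→ 2·9 + 1 = 19 —(−1)→ 18
18 —HB9→ 2·9 —bump→ 2·10 = 20 —(−1)→ 19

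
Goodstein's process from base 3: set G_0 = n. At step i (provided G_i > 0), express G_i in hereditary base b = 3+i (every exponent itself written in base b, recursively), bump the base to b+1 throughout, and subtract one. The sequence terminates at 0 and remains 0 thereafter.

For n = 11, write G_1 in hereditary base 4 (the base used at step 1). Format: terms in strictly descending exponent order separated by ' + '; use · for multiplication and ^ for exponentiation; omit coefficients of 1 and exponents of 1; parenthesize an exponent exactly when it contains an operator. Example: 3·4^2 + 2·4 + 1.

4^2 + 1

base 3: 11 = 3^2 + 2; at 4: 4^2 + 2 = 18; next = 17
base 4: 17 = 4^2 + 1; at 5: 5^2 + 1 = 26; next = 25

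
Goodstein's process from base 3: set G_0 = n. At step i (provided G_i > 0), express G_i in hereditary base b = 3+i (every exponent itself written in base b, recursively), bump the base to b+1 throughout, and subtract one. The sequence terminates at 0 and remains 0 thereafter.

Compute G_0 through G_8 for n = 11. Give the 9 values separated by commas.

(0) 11|_3 = 3^2 + 2 ↦ 4^2 + 2|_4 = 18 ⇒ 17
(1) 17|_4 = 4^2 + 1 ↦ 5^2 + 1|_5 = 26 ⇒ 25
(2) 25|_5 = 5^2 ↦ 6^2|_6 = 36 ⇒ 35
(3) 35|_6 = 5·6 + 5 ↦ 5·7 + 5|_7 = 40 ⇒ 39
(4) 39|_7 = 5·7 + 4 ↦ 5·8 + 4|_8 = 44 ⇒ 43
(5) 43|_8 = 5·8 + 3 ↦ 5·9 + 3|_9 = 48 ⇒ 47
(6) 47|_9 = 5·9 + 2 ↦ 5·10 + 2|_10 = 52 ⇒ 51
(7) 51|_10 = 5·10 + 1 ↦ 5·11 + 1|_11 = 56 ⇒ 55

11, 17, 25, 35, 39, 43, 47, 51, 55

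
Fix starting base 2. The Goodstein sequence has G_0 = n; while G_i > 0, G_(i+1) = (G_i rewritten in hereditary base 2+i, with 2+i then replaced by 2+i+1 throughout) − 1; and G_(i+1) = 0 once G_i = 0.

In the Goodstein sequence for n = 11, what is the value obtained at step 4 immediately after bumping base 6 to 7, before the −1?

5764802

G_0 = 11. HB_2(11) = 2^(2 + 1) + 2 + 1. Bump = 85. G_1 = 84.
G_1 = 84. HB_3(84) = 3^(3 + 1) + 3. Bump = 1028. G_2 = 1027.
G_2 = 1027. HB_4(1027) = 4^(4 + 1) + 3. Bump = 15628. G_3 = 15627.
G_3 = 15627. HB_5(15627) = 5^(5 + 1) + 2. Bump = 279938. G_4 = 279937.
G_4 = 279937. HB_6(279937) = 6^(6 + 1) + 1. Bump = 5764802. G_5 = 5764801.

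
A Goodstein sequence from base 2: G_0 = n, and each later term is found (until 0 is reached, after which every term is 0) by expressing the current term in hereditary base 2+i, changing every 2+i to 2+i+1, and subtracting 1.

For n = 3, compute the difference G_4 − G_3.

G_0=3  [base 2] 2 + 1  →[2↦3]→  3 + 1 = 4  −1 ⇒ G_1=3
G_1=3  [base 3] 3  →[3↦4]→  4 = 4  −1 ⇒ G_2=3
G_2=3  [base 4] 3  →[4↦5]→  3 = 3  −1 ⇒ G_3=2
G_3=2  [base 5] 2  →[5↦6]→  2 = 2  −1 ⇒ G_4=1

-1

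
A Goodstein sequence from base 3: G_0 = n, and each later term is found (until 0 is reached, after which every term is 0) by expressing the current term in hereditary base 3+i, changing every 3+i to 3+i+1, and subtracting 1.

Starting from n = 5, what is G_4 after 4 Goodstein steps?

4

(0) 5|_3 = 3 + 2 ↦ 4 + 2|_4 = 6 ⇒ 5
(1) 5|_4 = 4 + 1 ↦ 5 + 1|_5 = 6 ⇒ 5
(2) 5|_5 = 5 ↦ 6|_6 = 6 ⇒ 5
(3) 5|_6 = 5 ↦ 5|_7 = 5 ⇒ 4
(4) 4|_7 = 4 ↦ 4|_8 = 4 ⇒ 3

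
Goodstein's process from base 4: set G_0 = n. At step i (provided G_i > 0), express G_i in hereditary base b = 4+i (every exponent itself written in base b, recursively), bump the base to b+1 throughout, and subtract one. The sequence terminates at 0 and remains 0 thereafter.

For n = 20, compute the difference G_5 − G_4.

(0) 20|_4 = 4^2 + 4 ↦ 5^2 + 5|_5 = 30 ⇒ 29
(1) 29|_5 = 5^2 + 4 ↦ 6^2 + 4|_6 = 40 ⇒ 39
(2) 39|_6 = 6^2 + 3 ↦ 7^2 + 3|_7 = 52 ⇒ 51
(3) 51|_7 = 7^2 + 2 ↦ 8^2 + 2|_8 = 66 ⇒ 65
(4) 65|_8 = 8^2 + 1 ↦ 9^2 + 1|_9 = 82 ⇒ 81

16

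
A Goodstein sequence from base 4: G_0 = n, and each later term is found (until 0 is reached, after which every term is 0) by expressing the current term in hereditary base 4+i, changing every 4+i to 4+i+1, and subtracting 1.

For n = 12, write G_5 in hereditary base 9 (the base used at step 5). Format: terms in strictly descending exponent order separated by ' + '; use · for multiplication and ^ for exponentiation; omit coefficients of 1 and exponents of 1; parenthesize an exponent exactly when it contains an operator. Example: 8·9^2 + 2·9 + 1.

(0) 12|_4 = 3·4 ↦ 3·5|_5 = 15 ⇒ 14
(1) 14|_5 = 2·5 + 4 ↦ 2·6 + 4|_6 = 16 ⇒ 15
(2) 15|_6 = 2·6 + 3 ↦ 2·7 + 3|_7 = 17 ⇒ 16
(3) 16|_7 = 2·7 + 2 ↦ 2·8 + 2|_8 = 18 ⇒ 17
(4) 17|_8 = 2·8 + 1 ↦ 2·9 + 1|_9 = 19 ⇒ 18
(5) 18|_9 = 2·9 ↦ 2·10|_10 = 20 ⇒ 19

2·9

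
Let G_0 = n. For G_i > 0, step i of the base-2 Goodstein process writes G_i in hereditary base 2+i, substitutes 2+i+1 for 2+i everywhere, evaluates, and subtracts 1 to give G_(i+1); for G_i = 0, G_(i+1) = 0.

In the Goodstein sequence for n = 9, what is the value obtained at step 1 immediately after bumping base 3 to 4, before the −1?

[0] 9 ≡ 2^(2 + 1) + 1 (base 2). Lift 3: 82. −1: 81.
[1] 81 ≡ 3^(3 + 1) (base 3). Lift 4: 1024. −1: 1023.

1024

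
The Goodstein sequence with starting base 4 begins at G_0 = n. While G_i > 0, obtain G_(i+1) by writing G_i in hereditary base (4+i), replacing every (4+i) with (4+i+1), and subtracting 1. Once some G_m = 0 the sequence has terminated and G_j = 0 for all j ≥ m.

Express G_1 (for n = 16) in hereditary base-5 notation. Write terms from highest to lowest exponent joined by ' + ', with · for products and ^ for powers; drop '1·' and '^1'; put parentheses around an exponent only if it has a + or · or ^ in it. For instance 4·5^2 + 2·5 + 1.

4·5 + 4

base 4: 16 = 4^2; at 5: 5^2 = 25; next = 24
base 5: 24 = 4·5 + 4; at 6: 4·6 + 4 = 28; next = 27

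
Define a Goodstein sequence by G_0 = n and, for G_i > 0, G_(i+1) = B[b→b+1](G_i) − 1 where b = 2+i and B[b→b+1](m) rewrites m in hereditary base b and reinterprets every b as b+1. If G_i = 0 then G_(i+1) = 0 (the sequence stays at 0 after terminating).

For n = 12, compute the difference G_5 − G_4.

5484891

i=0: 12 = 2^(2 + 1) + 2^2 (b=2); 2→3: 3^(3 + 1) + 3^3 = 108; 108−1 = 107
i=1: 107 = 3^(3 + 1) + 2·3^2 + 2·3 + 2 (b=3); 3→4: 4^(4 + 1) + 2·4^2 + 2·4 + 2 = 1066; 1066−1 = 1065
i=2: 1065 = 4^(4 + 1) + 2·4^2 + 2·4 + 1 (b=4); 4→5: 5^(5 + 1) + 2·5^2 + 2·5 + 1 = 15686; 15686−1 = 15685
i=3: 15685 = 5^(5 + 1) + 2·5^2 + 2·5 (b=5); 5→6: 6^(6 + 1) + 2·6^2 + 2·6 = 280020; 280020−1 = 280019
i=4: 280019 = 6^(6 + 1) + 2·6^2 + 6 + 5 (b=6); 6→7: 7^(7 + 1) + 2·7^2 + 7 + 5 = 5764911; 5764911−1 = 5764910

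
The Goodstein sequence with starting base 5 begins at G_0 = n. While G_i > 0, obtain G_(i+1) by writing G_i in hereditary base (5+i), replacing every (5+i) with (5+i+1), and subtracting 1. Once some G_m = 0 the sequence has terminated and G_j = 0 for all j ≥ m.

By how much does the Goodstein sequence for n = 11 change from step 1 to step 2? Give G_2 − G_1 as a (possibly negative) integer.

1

11 —HB5→ 2·5 + 1 —bump→ 2·6 + 1 = 13 —(−1)→ 12
12 —HB6→ 2·6 —bump→ 2·7 = 14 —(−1)→ 13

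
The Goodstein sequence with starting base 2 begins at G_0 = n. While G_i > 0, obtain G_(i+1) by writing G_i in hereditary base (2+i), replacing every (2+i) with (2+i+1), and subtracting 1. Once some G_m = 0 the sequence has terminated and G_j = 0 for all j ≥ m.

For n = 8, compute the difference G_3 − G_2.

5757

[0] 8 ≡ 2^(2 + 1) (base 2). Lift 3: 81. −1: 80.
[1] 80 ≡ 2·3^3 + 2·3^2 + 2·3 + 2 (base 3). Lift 4: 554. −1: 553.
[2] 553 ≡ 2·4^4 + 2·4^2 + 2·4 + 1 (base 4). Lift 5: 6311. −1: 6310.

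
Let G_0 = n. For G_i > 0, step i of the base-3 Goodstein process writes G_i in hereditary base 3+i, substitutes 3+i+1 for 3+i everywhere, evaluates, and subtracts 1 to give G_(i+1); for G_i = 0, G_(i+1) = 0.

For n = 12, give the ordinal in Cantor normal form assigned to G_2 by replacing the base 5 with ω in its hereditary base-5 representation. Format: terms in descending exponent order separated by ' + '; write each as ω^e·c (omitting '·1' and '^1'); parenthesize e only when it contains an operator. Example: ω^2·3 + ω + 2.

ω^2 + 2

[0] 12 ≡ 3^2 + 3 (base 3). Lift 4: 20. −1: 19.
[1] 19 ≡ 4^2 + 3 (base 4). Lift 5: 28. −1: 27.
[2] 27 ≡ 5^2 + 2 (base 5). Lift 6: 38. −1: 37.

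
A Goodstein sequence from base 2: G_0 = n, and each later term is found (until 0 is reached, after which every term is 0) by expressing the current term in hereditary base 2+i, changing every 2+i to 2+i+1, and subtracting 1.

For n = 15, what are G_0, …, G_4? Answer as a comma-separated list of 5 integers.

15, 111, 1283, 18752, 326593

[0] 15 ≡ 2^(2 + 1) + 2^2 + 2 + 1 (base 2). Lift 3: 112. −1: 111.
[1] 111 ≡ 3^(3 + 1) + 3^3 + 3 (base 3). Lift 4: 1284. −1: 1283.
[2] 1283 ≡ 4^(4 + 1) + 4^4 + 3 (base 4). Lift 5: 18753. −1: 18752.
[3] 18752 ≡ 5^(5 + 1) + 5^5 + 2 (base 5). Lift 6: 326594. −1: 326593.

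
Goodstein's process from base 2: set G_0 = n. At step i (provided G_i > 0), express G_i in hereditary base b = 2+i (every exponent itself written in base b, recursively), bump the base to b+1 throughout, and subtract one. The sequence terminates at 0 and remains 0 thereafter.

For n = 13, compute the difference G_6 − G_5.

base 2: 13 = 2^(2 + 1) + 2^2 + 1; at 3: 3^(3 + 1) + 3^3 + 1 = 109; next = 108
base 3: 108 = 3^(3 + 1) + 3^3; at 4: 4^(4 + 1) + 4^4 = 1280; next = 1279
base 4: 1279 = 4^(4 + 1) + 3·4^3 + 3·4^2 + 3·4 + 3; at 5: 5^(5 + 1) + 3·5^3 + 3·5^2 + 3·5 + 3 = 16093; next = 16092
base 5: 16092 = 5^(5 + 1) + 3·5^3 + 3·5^2 + 3·5 + 2; at 6: 6^(6 + 1) + 3·6^3 + 3·6^2 + 3·6 + 2 = 280712; next = 280711
base 6: 280711 = 6^(6 + 1) + 3·6^3 + 3·6^2 + 3·6 + 1; at 7: 7^(7 + 1) + 3·7^3 + 3·7^2 + 3·7 + 1 = 5765999; next = 5765998
base 7: 5765998 = 7^(7 + 1) + 3·7^3 + 3·7^2 + 3·7; at 8: 8^(8 + 1) + 3·8^3 + 3·8^2 + 3·8 = 134219480; next = 134219479

128453481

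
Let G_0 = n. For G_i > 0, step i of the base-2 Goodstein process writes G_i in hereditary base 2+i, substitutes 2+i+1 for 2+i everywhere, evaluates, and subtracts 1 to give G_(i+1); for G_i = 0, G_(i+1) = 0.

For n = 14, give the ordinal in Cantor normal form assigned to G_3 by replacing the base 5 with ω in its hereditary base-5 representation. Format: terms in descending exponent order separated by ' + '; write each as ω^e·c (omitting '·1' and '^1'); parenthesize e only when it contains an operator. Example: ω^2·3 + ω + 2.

ω^(ω + 1) + ω^ω

G_0 = 14. HB_2(14) = 2^(2 + 1) + 2^2 + 2. Bump = 111. G_1 = 110.
G_1 = 110. HB_3(110) = 3^(3 + 1) + 3^3 + 2. Bump = 1282. G_2 = 1281.
G_2 = 1281. HB_4(1281) = 4^(4 + 1) + 4^4 + 1. Bump = 18751. G_3 = 18750.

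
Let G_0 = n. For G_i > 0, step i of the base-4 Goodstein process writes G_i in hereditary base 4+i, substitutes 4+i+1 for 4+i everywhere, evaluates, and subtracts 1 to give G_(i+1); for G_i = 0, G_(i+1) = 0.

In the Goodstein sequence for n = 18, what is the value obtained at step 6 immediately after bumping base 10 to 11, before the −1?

69

[0] 18 ≡ 4^2 + 2 (base 4). Lift 5: 27. −1: 26.
[1] 26 ≡ 5^2 + 1 (base 5). Lift 6: 37. −1: 36.
[2] 36 ≡ 6^2 (base 6). Lift 7: 49. −1: 48.
[3] 48 ≡ 6·7 + 6 (base 7). Lift 8: 54. −1: 53.
[4] 53 ≡ 6·8 + 5 (base 8). Lift 9: 59. −1: 58.
[5] 58 ≡ 6·9 + 4 (base 9). Lift 10: 64. −1: 63.
[6] 63 ≡ 6·10 + 3 (base 10). Lift 11: 69. −1: 68.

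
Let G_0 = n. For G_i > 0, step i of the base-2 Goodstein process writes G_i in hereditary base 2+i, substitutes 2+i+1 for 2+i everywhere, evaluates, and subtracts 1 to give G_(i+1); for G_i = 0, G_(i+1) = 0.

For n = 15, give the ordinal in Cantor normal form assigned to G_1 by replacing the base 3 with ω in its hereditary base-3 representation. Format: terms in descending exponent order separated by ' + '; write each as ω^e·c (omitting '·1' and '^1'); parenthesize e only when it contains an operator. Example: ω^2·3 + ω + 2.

i=0: 15 = 2^(2 + 1) + 2^2 + 2 + 1 (b=2); 2→3: 3^(3 + 1) + 3^3 + 3 + 1 = 112; 112−1 = 111
i=1: 111 = 3^(3 + 1) + 3^3 + 3 (b=3); 3→4: 4^(4 + 1) + 4^4 + 4 = 1284; 1284−1 = 1283

ω^(ω + 1) + ω^ω + ω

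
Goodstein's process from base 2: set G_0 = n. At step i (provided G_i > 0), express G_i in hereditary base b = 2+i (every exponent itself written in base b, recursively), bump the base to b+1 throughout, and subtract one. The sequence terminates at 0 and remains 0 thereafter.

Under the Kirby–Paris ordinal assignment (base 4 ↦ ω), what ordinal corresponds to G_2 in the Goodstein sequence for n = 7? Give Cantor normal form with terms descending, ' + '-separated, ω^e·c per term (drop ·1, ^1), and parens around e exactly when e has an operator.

7 —HB2→ 2^2 + 2 + 1 —bump→ 3^3 + 3 + 1 = 31 —(−1)→ 30
30 —HB3→ 3^3 + 3 —bump→ 4^4 + 4 = 260 —(−1)→ 259
259 —HB4→ 4^4 + 3 —bump→ 5^5 + 3 = 3128 —(−1)→ 3127

ω^ω + 3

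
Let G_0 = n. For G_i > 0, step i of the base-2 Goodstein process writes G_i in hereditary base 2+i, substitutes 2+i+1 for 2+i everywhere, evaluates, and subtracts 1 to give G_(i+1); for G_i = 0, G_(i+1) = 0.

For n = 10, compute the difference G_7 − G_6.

G_0 = 10. HB_2(10) = 2^(2 + 1) + 2. Bump = 84. G_1 = 83.
G_1 = 83. HB_3(83) = 3^(3 + 1) + 2. Bump = 1026. G_2 = 1025.
G_2 = 1025. HB_4(1025) = 4^(4 + 1) + 1. Bump = 15626. G_3 = 15625.
G_3 = 15625. HB_5(15625) = 5^(5 + 1). Bump = 279936. G_4 = 279935.
G_4 = 279935. HB_6(279935) = 5·6^6 + 5·6^5 + 5·6^4 + 5·6^3 + 5·6^2 + 5·6 + 5. Bump = 4215755. G_5 = 4215754.
G_5 = 4215754. HB_7(4215754) = 5·7^7 + 5·7^5 + 5·7^4 + 5·7^3 + 5·7^2 + 5·7 + 4. Bump = 84073324. G_6 = 84073323.
G_6 = 84073323. HB_8(84073323) = 5·8^8 + 5·8^5 + 5·8^4 + 5·8^3 + 5·8^2 + 5·8 + 3. Bump = 1937434593. G_7 = 1937434592.

1853361269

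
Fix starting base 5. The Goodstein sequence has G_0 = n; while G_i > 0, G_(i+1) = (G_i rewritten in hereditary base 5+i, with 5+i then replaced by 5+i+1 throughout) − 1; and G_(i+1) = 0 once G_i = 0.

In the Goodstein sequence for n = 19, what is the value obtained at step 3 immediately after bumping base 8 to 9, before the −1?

base 5: 19 = 3·5 + 4; at 6: 3·6 + 4 = 22; next = 21
base 6: 21 = 3·6 + 3; at 7: 3·7 + 3 = 24; next = 23
base 7: 23 = 3·7 + 2; at 8: 3·8 + 2 = 26; next = 25
base 8: 25 = 3·8 + 1; at 9: 3·9 + 1 = 28; next = 27

28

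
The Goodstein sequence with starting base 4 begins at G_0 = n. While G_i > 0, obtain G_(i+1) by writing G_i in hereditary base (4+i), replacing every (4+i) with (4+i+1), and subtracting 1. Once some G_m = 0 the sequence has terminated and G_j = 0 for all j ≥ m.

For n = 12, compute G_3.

16

(0) 12|_4 = 3·4 ↦ 3·5|_5 = 15 ⇒ 14
(1) 14|_5 = 2·5 + 4 ↦ 2·6 + 4|_6 = 16 ⇒ 15
(2) 15|_6 = 2·6 + 3 ↦ 2·7 + 3|_7 = 17 ⇒ 16
(3) 16|_7 = 2·7 + 2 ↦ 2·8 + 2|_8 = 18 ⇒ 17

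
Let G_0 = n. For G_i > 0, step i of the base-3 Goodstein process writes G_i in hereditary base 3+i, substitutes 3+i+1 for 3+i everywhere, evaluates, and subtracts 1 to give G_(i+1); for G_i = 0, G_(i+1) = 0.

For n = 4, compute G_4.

[0] 4 ≡ 3 + 1 (base 3). Lift 4: 5. −1: 4.
[1] 4 ≡ 4 (base 4). Lift 5: 5. −1: 4.
[2] 4 ≡ 4 (base 5). Lift 6: 4. −1: 3.
[3] 3 ≡ 3 (base 6). Lift 7: 3. −1: 2.
[4] 2 ≡ 2 (base 7). Lift 8: 2. −1: 1.

2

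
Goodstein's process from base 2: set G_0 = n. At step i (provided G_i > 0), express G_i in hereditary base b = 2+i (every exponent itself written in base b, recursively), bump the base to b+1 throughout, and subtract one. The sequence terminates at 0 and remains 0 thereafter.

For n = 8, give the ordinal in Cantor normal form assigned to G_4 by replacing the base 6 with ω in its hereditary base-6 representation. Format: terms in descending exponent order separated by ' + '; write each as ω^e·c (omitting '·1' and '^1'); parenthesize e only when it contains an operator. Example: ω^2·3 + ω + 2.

ω^ω·2 + ω^2·2 + ω + 5

i=0: 8 = 2^(2 + 1) (b=2); 2→3: 3^(3 + 1) = 81; 81−1 = 80
i=1: 80 = 2·3^3 + 2·3^2 + 2·3 + 2 (b=3); 3→4: 2·4^4 + 2·4^2 + 2·4 + 2 = 554; 554−1 = 553
i=2: 553 = 2·4^4 + 2·4^2 + 2·4 + 1 (b=4); 4→5: 2·5^5 + 2·5^2 + 2·5 + 1 = 6311; 6311−1 = 6310
i=3: 6310 = 2·5^5 + 2·5^2 + 2·5 (b=5); 5→6: 2·6^6 + 2·6^2 + 2·6 = 93396; 93396−1 = 93395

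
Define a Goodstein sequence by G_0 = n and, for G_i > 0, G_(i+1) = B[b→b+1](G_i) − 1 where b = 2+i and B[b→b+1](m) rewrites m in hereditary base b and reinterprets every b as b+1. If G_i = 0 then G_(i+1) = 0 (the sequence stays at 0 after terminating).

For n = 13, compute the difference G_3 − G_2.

[0] 13 ≡ 2^(2 + 1) + 2^2 + 1 (base 2). Lift 3: 109. −1: 108.
[1] 108 ≡ 3^(3 + 1) + 3^3 (base 3). Lift 4: 1280. −1: 1279.
[2] 1279 ≡ 4^(4 + 1) + 3·4^3 + 3·4^2 + 3·4 + 3 (base 4). Lift 5: 16093. −1: 16092.

14813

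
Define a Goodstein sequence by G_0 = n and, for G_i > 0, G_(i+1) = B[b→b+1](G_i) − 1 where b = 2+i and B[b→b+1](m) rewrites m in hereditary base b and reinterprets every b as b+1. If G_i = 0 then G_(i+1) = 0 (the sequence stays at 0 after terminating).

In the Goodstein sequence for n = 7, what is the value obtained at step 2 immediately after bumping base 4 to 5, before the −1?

3128

[0] 7 ≡ 2^2 + 2 + 1 (base 2). Lift 3: 31. −1: 30.
[1] 30 ≡ 3^3 + 3 (base 3). Lift 4: 260. −1: 259.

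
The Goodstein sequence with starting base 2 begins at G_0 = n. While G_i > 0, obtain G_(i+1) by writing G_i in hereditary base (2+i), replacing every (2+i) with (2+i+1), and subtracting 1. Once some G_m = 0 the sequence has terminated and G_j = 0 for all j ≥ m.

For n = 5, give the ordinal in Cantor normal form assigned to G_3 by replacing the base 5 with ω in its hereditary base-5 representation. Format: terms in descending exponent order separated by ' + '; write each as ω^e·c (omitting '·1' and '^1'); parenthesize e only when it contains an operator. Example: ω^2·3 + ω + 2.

ω^3·3 + ω^2·3 + ω·3 + 2

5 —HB2→ 2^2 + 1 —bump→ 3^3 + 1 = 28 —(−1)→ 27
27 —HB3→ 3^3 —bump→ 4^4 = 256 —(−1)→ 255
255 —HB4→ 3·4^3 + 3·4^2 + 3·4 + 3 —bump→ 3·5^3 + 3·5^2 + 3·5 + 3 = 468 —(−1)→ 467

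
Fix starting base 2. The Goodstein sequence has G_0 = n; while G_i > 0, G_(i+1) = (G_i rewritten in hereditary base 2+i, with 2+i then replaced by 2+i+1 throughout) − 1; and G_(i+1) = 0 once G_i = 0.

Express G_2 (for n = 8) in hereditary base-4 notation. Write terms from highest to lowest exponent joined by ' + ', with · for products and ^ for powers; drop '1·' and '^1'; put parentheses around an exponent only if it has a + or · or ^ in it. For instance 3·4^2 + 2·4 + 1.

2·4^4 + 2·4^2 + 2·4 + 1

G_0=8  [base 2] 2^(2 + 1)  →[2↦3]→  3^(3 + 1) = 81  −1 ⇒ G_1=80
G_1=80  [base 3] 2·3^3 + 2·3^2 + 2·3 + 2  →[3↦4]→  2·4^4 + 2·4^2 + 2·4 + 2 = 554  −1 ⇒ G_2=553
G_2=553  [base 4] 2·4^4 + 2·4^2 + 2·4 + 1  →[4↦5]→  2·5^5 + 2·5^2 + 2·5 + 1 = 6311  −1 ⇒ G_3=6310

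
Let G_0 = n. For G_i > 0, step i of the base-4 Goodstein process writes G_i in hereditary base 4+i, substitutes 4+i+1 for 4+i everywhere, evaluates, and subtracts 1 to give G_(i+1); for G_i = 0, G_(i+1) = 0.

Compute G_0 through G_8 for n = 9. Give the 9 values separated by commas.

9, 10, 11, 11, 11, 11, 11, 11, 11

step 0: 9 = 2·4 + 1; sub 5 for 4: 2·5 + 1; = 11; G_1 = 11−1 = 10
step 1: 10 = 2·5; sub 6 for 5: 2·6; = 12; G_2 = 12−1 = 11
step 2: 11 = 6 + 5; sub 7 for 6: 7 + 5; = 12; G_3 = 12−1 = 11
step 3: 11 = 7 + 4; sub 8 for 7: 8 + 4; = 12; G_4 = 12−1 = 11
step 4: 11 = 8 + 3; sub 9 for 8: 9 + 3; = 12; G_5 = 12−1 = 11
step 5: 11 = 9 + 2; sub 10 for 9: 10 + 2; = 12; G_6 = 12−1 = 11
step 6: 11 = 10 + 1; sub 11 for 10: 11 + 1; = 12; G_7 = 12−1 = 11
step 7: 11 = 11; sub 12 for 11: 12; = 12; G_8 = 12−1 = 11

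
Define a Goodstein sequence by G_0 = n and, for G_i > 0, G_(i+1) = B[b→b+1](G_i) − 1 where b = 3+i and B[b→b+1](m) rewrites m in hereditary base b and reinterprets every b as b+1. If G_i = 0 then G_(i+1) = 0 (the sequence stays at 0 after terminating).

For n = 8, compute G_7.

i=0: 8 = 2·3 + 2 (b=3); 3→4: 2·4 + 2 = 10; 10−1 = 9
i=1: 9 = 2·4 + 1 (b=4); 4→5: 2·5 + 1 = 11; 11−1 = 10
i=2: 10 = 2·5 (b=5); 5→6: 2·6 = 12; 12−1 = 11
i=3: 11 = 6 + 5 (b=6); 6→7: 7 + 5 = 12; 12−1 = 11
i=4: 11 = 7 + 4 (b=7); 7→8: 8 + 4 = 12; 12−1 = 11
i=5: 11 = 8 + 3 (b=8); 8→9: 9 + 3 = 12; 12−1 = 11
i=6: 11 = 9 + 2 (b=9); 9→10: 10 + 2 = 12; 12−1 = 11
i=7: 11 = 10 + 1 (b=10); 10→11: 11 + 1 = 12; 12−1 = 11

11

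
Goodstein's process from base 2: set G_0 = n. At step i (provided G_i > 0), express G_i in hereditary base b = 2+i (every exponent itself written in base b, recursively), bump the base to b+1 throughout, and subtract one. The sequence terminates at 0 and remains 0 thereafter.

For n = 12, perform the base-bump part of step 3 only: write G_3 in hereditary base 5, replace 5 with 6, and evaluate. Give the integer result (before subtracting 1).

base 2: 12 = 2^(2 + 1) + 2^2; at 3: 3^(3 + 1) + 3^3 = 108; next = 107
base 3: 107 = 3^(3 + 1) + 2·3^2 + 2·3 + 2; at 4: 4^(4 + 1) + 2·4^2 + 2·4 + 2 = 1066; next = 1065
base 4: 1065 = 4^(4 + 1) + 2·4^2 + 2·4 + 1; at 5: 5^(5 + 1) + 2·5^2 + 2·5 + 1 = 15686; next = 15685
base 5: 15685 = 5^(5 + 1) + 2·5^2 + 2·5; at 6: 6^(6 + 1) + 2·6^2 + 2·6 = 280020; next = 280019

280020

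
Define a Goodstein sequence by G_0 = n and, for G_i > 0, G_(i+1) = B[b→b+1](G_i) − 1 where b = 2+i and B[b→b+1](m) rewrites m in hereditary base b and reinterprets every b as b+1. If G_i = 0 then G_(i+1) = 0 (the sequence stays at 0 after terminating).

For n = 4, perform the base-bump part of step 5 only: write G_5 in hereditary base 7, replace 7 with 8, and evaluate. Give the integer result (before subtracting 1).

140

step 0: 4 = 2^2; sub 3 for 2: 3^3; = 27; G_1 = 27−1 = 26
step 1: 26 = 2·3^2 + 2·3 + 2; sub 4 for 3: 2·4^2 + 2·4 + 2; = 42; G_2 = 42−1 = 41
step 2: 41 = 2·4^2 + 2·4 + 1; sub 5 for 4: 2·5^2 + 2·5 + 1; = 61; G_3 = 61−1 = 60
step 3: 60 = 2·5^2 + 2·5; sub 6 for 5: 2·6^2 + 2·6; = 84; G_4 = 84−1 = 83
step 4: 83 = 2·6^2 + 6 + 5; sub 7 for 6: 2·7^2 + 7 + 5; = 110; G_5 = 110−1 = 109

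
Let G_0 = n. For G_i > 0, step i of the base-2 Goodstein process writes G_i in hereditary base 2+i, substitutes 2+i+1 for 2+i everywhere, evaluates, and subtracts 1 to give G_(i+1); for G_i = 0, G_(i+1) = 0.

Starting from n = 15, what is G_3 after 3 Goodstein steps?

18752

base 2: 15 = 2^(2 + 1) + 2^2 + 2 + 1; at 3: 3^(3 + 1) + 3^3 + 3 + 1 = 112; next = 111
base 3: 111 = 3^(3 + 1) + 3^3 + 3; at 4: 4^(4 + 1) + 4^4 + 4 = 1284; next = 1283
base 4: 1283 = 4^(4 + 1) + 4^4 + 3; at 5: 5^(5 + 1) + 5^5 + 3 = 18753; next = 18752
base 5: 18752 = 5^(5 + 1) + 5^5 + 2; at 6: 6^(6 + 1) + 6^6 + 2 = 326594; next = 326593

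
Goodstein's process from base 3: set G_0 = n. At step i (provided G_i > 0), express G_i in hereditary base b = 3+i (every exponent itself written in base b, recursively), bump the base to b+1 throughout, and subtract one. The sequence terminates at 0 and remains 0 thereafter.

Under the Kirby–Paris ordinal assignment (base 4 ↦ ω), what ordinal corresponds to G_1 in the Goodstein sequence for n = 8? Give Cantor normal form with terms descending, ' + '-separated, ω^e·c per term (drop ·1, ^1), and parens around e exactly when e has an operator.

base 3: 8 = 2·3 + 2; at 4: 2·4 + 2 = 10; next = 9
base 4: 9 = 2·4 + 1; at 5: 2·5 + 1 = 11; next = 10

ω·2 + 1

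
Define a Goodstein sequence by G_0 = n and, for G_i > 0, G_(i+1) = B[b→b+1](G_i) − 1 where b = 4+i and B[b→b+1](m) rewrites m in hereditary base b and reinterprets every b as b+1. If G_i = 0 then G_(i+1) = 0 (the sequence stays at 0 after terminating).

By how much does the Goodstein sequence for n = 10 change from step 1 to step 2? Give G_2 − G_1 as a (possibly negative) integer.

1

[0] 10 ≡ 2·4 + 2 (base 4). Lift 5: 12. −1: 11.
[1] 11 ≡ 2·5 + 1 (base 5). Lift 6: 13. −1: 12.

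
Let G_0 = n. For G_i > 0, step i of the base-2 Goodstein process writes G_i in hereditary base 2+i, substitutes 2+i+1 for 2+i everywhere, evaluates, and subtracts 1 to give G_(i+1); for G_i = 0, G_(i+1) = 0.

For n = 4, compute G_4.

83

G_0=4  [base 2] 2^2  →[2↦3]→  3^3 = 27  −1 ⇒ G_1=26
G_1=26  [base 3] 2·3^2 + 2·3 + 2  →[3↦4]→  2·4^2 + 2·4 + 2 = 42  −1 ⇒ G_2=41
G_2=41  [base 4] 2·4^2 + 2·4 + 1  →[4↦5]→  2·5^2 + 2·5 + 1 = 61  −1 ⇒ G_3=60
G_3=60  [base 5] 2·5^2 + 2·5  →[5↦6]→  2·6^2 + 2·6 = 84  −1 ⇒ G_4=83
G_4=83  [base 6] 2·6^2 + 6 + 5  →[6↦7]→  2·7^2 + 7 + 5 = 110  −1 ⇒ G_5=109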